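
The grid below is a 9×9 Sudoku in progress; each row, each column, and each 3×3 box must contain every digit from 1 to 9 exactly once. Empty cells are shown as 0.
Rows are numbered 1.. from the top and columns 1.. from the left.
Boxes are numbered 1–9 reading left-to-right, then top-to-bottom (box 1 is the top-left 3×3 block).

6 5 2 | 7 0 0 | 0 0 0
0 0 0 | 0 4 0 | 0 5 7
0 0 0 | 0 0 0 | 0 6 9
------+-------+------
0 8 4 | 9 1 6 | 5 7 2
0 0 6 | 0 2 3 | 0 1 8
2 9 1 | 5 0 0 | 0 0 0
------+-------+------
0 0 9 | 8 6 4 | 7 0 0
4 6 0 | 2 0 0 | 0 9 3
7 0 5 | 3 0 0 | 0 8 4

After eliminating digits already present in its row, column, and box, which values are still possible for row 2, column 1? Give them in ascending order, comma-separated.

Row 2 already contains {4, 5, 7}.
Column 1 already contains {2, 4, 6, 7}.
Its 3×3 block (box 1) already contains {2, 5, 6}.
Removing those from 1–9 leaves {1, 3, 8, 9} as the candidates for row 2, column 1.

1,3,8,9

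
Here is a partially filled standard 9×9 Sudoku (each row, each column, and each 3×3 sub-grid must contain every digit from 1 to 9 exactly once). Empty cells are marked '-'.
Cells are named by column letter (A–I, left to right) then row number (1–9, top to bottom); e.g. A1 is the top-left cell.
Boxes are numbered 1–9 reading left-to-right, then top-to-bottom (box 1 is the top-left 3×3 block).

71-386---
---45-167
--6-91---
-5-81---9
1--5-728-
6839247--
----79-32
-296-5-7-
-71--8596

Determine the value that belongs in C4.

Cell C4 itself could take any of {2, 4, 7} by direct elimination.
Consider where 7 can go in box 4.
A4 is out (column A already has a 7).
B5 is out (row 5 already has a 7).
C5 is out (row 5 already has a 7).
So the only cell in box 4 that can hold 7 is C4.
Therefore C4 = 7.

7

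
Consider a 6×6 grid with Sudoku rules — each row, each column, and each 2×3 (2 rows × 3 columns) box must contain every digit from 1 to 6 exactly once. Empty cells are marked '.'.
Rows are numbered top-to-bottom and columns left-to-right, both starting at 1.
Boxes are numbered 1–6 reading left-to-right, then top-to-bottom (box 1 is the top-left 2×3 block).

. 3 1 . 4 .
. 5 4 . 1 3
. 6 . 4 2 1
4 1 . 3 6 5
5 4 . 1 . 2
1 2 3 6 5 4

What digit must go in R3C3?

Row 3 already contains {1, 2, 4, 6}.
Column 3 already contains {1, 3, 4}.
Its 2×3 block (box 3) already contains {1, 4, 6}.
The only value from 1–6 not eliminated is 5, so R3C3 = 5.

5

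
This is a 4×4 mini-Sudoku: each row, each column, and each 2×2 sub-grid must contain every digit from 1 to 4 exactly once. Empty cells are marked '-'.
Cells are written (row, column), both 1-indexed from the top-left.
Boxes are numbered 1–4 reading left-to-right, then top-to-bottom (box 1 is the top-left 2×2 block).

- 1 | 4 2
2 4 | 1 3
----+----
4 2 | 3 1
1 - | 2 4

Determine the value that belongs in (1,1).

Row 1 already contains {1, 2, 4}.
Column 1 already contains {1, 2, 4}.
Its 2×2 block (box 1) already contains {1, 2, 4}.
The only value from 1–4 not eliminated is 3, so (1,1) = 3.

3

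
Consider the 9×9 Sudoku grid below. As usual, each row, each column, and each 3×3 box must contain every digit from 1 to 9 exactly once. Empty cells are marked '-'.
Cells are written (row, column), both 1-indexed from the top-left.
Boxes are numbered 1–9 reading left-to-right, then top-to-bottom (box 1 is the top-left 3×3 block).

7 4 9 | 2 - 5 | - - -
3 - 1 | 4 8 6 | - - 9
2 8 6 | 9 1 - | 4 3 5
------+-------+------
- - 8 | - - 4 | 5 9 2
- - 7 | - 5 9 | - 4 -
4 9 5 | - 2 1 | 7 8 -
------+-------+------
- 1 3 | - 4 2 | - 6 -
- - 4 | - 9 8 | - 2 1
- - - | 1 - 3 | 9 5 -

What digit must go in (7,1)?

Cell (7,1) itself could take any of {5, 8, 9} by direct elimination.
Consider where 9 can go in row 7.
(7,4) is out (column 4 already has a 9).
(7,7) is out (column 7 already has a 9).
(7,9) is out (column 9 already has a 9).
So the only cell in row 7 that can hold 9 is (7,1).
Therefore (7,1) = 9.

9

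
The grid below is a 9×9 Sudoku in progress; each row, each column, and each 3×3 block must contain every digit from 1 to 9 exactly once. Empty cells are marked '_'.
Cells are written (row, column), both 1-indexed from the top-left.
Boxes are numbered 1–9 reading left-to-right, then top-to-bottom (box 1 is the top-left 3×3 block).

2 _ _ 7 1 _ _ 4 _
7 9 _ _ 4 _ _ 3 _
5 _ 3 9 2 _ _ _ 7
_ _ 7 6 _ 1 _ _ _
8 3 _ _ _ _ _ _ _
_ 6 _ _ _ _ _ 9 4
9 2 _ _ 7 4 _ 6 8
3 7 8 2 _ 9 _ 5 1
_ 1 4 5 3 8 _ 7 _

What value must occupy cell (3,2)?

4

Cell (3,2) itself could take any of {4, 8} by direct elimination.
Consider where 4 can go in row 3.
(3,6) is out (column 6 already has a 4).
(3,7) is out (box 3 already has a 4).
(3,8) is out (column 8 already has a 4).
So the only cell in row 3 that can hold 4 is (3,2).
Therefore (3,2) = 4.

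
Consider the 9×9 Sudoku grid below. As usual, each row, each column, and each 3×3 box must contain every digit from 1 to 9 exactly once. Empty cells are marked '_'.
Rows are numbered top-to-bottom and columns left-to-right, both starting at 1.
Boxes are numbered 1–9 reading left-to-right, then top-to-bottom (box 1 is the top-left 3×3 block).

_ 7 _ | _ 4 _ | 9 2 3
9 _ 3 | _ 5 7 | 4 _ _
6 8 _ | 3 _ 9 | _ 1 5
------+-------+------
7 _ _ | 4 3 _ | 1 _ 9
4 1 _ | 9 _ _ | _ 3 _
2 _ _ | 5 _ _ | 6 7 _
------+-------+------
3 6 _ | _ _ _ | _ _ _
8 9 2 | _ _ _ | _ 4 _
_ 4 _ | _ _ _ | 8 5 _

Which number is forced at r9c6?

Cell r9c6 itself could take any of {1, 2, 3, 6} by direct elimination.
Consider where 3 can go in row 9.
r9c1 is out (column 1 already has a 3).
r9c3 is out (column 3 already has a 3).
r9c4 is out (column 4 already has a 3).
r9c5 is out (column 5 already has a 3).
r9c9 is out (column 9 already has a 3).
So the only cell in row 9 that can hold 3 is r9c6.
Therefore r9c6 = 3.

3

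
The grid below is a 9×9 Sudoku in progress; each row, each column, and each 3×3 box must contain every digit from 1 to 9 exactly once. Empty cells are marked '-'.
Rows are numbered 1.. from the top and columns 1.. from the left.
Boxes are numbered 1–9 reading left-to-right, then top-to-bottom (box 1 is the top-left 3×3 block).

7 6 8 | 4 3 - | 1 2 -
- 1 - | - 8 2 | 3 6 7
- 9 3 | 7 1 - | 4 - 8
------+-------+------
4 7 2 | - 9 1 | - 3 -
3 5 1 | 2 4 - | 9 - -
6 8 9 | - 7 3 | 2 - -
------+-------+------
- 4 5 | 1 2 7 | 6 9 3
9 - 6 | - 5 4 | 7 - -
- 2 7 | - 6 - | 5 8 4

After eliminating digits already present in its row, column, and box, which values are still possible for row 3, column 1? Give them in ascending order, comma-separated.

Row 3 already contains {1, 3, 4, 7, 8, 9}.
Column 1 already contains {3, 4, 6, 7, 9}.
Its 3×3 block (box 1) already contains {1, 3, 6, 7, 8, 9}.
Removing those from 1–9 leaves {2, 5} as the candidates for row 3, column 1.

2,5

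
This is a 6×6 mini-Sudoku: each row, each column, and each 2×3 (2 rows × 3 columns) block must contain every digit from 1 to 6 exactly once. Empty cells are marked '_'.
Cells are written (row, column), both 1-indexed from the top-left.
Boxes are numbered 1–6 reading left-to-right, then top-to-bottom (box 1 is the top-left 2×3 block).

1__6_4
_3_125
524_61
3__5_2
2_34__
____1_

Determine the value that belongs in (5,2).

1

Cell (5,2) itself could take any of {1, 5, 6} by direct elimination.
Consider where 1 can go in box 5.
(6,1) is out (row 6 already has a 1).
(6,2) is out (row 6 already has a 1).
(6,3) is out (row 6 already has a 1).
So the only cell in box 5 that can hold 1 is (5,2).
Therefore (5,2) = 1.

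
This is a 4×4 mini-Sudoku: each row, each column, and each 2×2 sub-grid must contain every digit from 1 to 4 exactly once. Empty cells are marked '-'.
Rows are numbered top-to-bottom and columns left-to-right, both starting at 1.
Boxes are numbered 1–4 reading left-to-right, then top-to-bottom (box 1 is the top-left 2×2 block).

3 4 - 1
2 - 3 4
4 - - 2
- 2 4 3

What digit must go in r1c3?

2

Row 1 already contains {1, 3, 4}.
Column 3 already contains {3, 4}.
Its 2×2 block (box 2) already contains {1, 3, 4}.
The only value from 1–4 not eliminated is 2, so r1c3 = 2.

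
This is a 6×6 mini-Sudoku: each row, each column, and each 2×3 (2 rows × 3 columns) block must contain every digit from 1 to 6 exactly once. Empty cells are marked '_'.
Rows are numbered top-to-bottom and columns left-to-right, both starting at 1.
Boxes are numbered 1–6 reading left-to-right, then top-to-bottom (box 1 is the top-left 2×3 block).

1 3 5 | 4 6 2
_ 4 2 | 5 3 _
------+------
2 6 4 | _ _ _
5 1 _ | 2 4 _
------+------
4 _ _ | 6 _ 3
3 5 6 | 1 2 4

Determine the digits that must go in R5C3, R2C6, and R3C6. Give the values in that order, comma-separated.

1,1,5

For R5C3:
  Row 5 already contains {3, 4, 6}.
  Column 3 already contains {2, 4, 5, 6}.
  Its 2×3 block (box 5) already contains {3, 4, 5, 6}.
  The only value from 1–6 not eliminated is 1, so R5C3 = 1.
For R2C6:
  Row 2 already contains {2, 3, 4, 5}.
  Column 6 already contains {2, 3, 4}.
  Its 2×3 block (box 2) already contains {2, 3, 4, 5, 6}.
  The only value from 1–6 not eliminated is 1, so R2C6 = 1.
For R3C6:
  Consider where 5 can go in column 6.
  R2C6 is out (row 2 already has a 5).
  R4C6 is out (row 4 already has a 5).
  So the only cell in column 6 that can hold 5 is R3C6.
  So R3C6 = 5.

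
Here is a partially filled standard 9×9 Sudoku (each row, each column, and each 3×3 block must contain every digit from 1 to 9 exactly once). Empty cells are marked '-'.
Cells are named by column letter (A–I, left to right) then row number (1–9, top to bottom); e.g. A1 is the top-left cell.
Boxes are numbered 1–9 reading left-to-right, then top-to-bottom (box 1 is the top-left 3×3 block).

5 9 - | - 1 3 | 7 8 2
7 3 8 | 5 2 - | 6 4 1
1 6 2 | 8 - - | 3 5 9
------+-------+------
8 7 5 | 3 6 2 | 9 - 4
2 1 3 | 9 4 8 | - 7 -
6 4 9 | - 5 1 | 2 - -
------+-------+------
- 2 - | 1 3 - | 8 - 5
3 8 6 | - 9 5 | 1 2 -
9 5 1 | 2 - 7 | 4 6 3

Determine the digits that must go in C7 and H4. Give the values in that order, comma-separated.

7,1

For C7:
  Consider where 7 can go in box 7.
  A7 is out (column A already has a 7).
  So the only cell in box 7 that can hold 7 is C7.
  So C7 = 7.
For H4:
  Row 4 already contains {2, 3, 4, 5, 6, 7, 8, 9}.
  Column H already contains {2, 4, 5, 6, 7, 8}.
  Its 3×3 block (box 6) already contains {2, 4, 7, 9}.
  The only value from 1–9 not eliminated is 1, so H4 = 1.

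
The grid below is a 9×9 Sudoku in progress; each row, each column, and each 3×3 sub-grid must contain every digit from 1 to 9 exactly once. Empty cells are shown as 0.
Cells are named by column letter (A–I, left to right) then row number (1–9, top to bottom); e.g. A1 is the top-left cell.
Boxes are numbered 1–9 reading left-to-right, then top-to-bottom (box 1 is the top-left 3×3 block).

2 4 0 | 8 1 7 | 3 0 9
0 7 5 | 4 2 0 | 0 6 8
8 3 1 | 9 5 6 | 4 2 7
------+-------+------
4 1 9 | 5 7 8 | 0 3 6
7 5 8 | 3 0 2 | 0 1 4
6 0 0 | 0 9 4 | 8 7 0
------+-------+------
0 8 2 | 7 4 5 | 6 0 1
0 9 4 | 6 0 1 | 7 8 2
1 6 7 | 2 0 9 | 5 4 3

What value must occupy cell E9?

Row 9 already contains {1, 2, 3, 4, 5, 6, 7, 9}.
Column E already contains {1, 2, 4, 5, 7, 9}.
Its 3×3 block (box 8) already contains {1, 2, 4, 5, 6, 7, 9}.
The only value from 1–9 not eliminated is 8, so E9 = 8.

8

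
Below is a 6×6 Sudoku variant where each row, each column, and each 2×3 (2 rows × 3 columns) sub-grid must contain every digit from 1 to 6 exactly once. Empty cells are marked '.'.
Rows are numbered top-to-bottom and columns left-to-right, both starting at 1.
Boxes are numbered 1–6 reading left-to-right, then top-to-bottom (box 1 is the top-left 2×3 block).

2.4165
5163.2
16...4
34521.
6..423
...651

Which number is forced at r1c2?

3

Row 1 already contains {1, 2, 4, 5, 6}.
Column 2 already contains {1, 4, 6}.
Its 2×3 block (box 1) already contains {1, 2, 4, 5, 6}.
The only value from 1–6 not eliminated is 3, so r1c2 = 3.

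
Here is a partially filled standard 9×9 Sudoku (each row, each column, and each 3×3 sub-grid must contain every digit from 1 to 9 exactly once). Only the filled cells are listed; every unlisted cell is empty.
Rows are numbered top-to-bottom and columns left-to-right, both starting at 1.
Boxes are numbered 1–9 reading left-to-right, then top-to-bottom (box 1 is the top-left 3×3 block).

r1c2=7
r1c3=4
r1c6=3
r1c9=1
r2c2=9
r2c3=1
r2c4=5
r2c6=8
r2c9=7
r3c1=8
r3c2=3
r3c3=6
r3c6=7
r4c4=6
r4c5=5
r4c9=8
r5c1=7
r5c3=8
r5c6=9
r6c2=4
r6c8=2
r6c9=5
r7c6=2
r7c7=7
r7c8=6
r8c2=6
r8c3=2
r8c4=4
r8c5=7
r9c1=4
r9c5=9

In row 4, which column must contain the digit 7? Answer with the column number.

8

Consider where 7 can go in row 4.
r4c1 is out (column 1 already has a 7).
r4c2 is out (column 2 already has a 7).
r4c3 is out (box 4 already has a 7).
r4c6 is out (column 6 already has a 7).
r4c7 is out (column 7 already has a 7).
So the only cell in row 4 that can hold 7 is r4c8.
That is column 8.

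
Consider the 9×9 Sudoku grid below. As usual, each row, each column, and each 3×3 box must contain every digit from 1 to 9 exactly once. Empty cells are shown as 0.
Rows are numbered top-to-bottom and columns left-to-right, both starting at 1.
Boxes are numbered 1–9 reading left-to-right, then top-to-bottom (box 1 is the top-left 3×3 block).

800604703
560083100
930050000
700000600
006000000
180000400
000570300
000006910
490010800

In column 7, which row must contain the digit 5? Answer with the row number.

5

Consider where 5 can go in column 7.
R3C7 is out (row 3 already has a 5).
So the only cell in column 7 that can hold 5 is R5C7.
That is row 5.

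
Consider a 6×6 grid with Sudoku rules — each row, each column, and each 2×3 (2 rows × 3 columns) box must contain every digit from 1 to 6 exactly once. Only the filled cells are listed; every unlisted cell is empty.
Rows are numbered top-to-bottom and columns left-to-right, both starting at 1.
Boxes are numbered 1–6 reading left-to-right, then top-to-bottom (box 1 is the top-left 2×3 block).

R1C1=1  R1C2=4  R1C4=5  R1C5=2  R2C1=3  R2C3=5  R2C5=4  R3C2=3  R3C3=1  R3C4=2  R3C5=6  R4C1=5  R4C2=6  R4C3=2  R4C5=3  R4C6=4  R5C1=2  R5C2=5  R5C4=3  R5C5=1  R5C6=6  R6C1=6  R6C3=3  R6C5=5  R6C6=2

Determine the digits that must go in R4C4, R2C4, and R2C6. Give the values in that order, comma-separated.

For R4C4:
  Row 4 already contains {2, 3, 4, 5, 6}.
  Column 4 already contains {2, 3, 5}.
  Its 2×3 block (box 4) already contains {2, 3, 4, 6}.
  The only value from 1–6 not eliminated is 1, so R4C4 = 1.
For R2C4:
  Consider where 6 can go in box 2.
  R1C6 is out (column 6 already has a 6).
  R2C6 is out (column 6 already has a 6).
  So the only cell in box 2 that can hold 6 is R2C4.
  So R2C4 = 6.
For R2C6:
  Row 2 already contains {3, 4, 5}.
  Column 6 already contains {2, 4, 6}.
  Its 2×3 block (box 2) already contains {2, 4, 5}.
  The only value from 1–6 not eliminated is 1, so R2C6 = 1.

1,6,1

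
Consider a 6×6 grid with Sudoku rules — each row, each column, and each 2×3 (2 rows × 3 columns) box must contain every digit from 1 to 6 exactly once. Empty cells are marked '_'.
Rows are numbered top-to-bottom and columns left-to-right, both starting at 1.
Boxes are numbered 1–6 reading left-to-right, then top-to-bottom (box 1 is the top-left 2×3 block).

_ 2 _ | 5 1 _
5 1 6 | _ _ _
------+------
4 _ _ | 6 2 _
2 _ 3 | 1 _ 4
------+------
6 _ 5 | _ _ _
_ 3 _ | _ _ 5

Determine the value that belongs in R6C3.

2

Cell R6C3 itself could take any of {1, 2, 4} by direct elimination.
Consider where 2 can go in box 5.
R5C2 is out (column 2 already has a 2).
R6C1 is out (column 1 already has a 2).
So the only cell in box 5 that can hold 2 is R6C3.
Therefore R6C3 = 2.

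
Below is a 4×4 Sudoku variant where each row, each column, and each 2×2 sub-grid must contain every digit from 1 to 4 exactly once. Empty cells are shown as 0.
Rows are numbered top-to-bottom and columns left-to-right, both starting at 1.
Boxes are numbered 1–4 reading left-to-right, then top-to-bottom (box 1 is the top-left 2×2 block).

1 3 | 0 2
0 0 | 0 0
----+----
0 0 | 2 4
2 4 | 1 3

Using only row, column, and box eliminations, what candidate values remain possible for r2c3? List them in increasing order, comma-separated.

Row 2 already contains {}.
Column 3 already contains {1, 2}.
Its 2×2 block (box 2) already contains {2}.
Removing those from 1–4 leaves {3, 4} as the candidates for r2c3.

3,4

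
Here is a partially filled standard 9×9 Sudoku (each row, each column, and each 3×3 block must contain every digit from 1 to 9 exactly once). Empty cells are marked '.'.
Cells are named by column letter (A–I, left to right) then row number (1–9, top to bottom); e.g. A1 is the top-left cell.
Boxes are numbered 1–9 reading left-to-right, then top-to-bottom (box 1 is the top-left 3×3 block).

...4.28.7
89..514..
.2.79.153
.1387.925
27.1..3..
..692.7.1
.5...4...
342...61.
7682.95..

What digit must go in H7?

Cell H7 itself could take any of {3, 7, 8, 9} by direct elimination.
Consider where 7 can go in row 7.
A7 is out (column A already has a 7). C7 is out (box 7 already has a 7). D7 is out (column D already has a 7). E7 is out (column E already has a 7). The remaining empty cells in row 7 are similarly blocked.
So the only cell in row 7 that can hold 7 is H7.
Therefore H7 = 7.

7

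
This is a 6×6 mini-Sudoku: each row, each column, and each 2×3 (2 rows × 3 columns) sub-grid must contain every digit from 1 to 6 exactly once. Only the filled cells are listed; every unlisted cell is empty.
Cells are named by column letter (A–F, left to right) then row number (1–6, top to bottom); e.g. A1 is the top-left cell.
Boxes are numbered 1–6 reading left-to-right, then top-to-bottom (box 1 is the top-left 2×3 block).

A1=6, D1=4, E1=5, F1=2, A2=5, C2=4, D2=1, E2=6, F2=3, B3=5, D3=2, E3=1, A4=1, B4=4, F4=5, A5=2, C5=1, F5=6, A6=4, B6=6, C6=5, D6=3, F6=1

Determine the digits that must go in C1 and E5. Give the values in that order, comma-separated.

For C1:
  Row 1 already contains {2, 4, 5, 6}.
  Column C already contains {1, 4, 5}.
  Its 2×3 block (box 1) already contains {4, 5, 6}.
  The only value from 1–6 not eliminated is 3, so C1 = 3.
For E5:
  Row 5 already contains {1, 2, 6}.
  Column E already contains {1, 5, 6}.
  Its 2×3 block (box 6) already contains {1, 3, 6}.
  The only value from 1–6 not eliminated is 4, so E5 = 4.

3,4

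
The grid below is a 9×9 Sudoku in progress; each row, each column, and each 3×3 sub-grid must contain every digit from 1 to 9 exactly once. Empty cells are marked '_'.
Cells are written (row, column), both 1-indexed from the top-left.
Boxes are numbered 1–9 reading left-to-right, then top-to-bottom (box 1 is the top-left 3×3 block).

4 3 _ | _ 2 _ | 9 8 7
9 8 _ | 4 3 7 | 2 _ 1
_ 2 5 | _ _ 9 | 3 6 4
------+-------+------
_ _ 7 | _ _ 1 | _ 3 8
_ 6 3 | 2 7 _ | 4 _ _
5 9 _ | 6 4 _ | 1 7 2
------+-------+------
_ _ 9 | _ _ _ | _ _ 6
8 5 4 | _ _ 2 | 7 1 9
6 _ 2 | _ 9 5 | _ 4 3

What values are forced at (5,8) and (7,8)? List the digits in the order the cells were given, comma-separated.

For (5,8):
  Consider where 9 can go in box 6.
  (4,7) is out (column 7 already has a 9).
  (5,9) is out (column 9 already has a 9).
  So the only cell in box 6 that can hold 9 is (5,8).
  So (5,8) = 9.
For (7,8):
  Consider where 2 can go in column 8.
  (2,8) is out (row 2 already has a 2).
  (5,8) is out (row 5 already has a 2).
  So the only cell in column 8 that can hold 2 is (7,8).
  So (7,8) = 2.

9,2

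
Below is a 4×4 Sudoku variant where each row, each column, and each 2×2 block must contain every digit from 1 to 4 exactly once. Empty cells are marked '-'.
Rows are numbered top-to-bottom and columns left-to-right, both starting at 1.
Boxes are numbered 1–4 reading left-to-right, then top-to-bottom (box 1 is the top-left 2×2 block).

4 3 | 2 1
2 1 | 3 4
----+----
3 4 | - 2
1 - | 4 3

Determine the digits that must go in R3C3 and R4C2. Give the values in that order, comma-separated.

1,2

For R3C3:
  Row 3 already contains {2, 3, 4}.
  Column 3 already contains {2, 3, 4}.
  Its 2×2 block (box 4) already contains {2, 3, 4}.
  The only value from 1–4 not eliminated is 1, so R3C3 = 1.
For R4C2:
  Row 4 already contains {1, 3, 4}.
  Column 2 already contains {1, 3, 4}.
  Its 2×2 block (box 3) already contains {1, 3, 4}.
  The only value from 1–4 not eliminated is 2, so R4C2 = 2.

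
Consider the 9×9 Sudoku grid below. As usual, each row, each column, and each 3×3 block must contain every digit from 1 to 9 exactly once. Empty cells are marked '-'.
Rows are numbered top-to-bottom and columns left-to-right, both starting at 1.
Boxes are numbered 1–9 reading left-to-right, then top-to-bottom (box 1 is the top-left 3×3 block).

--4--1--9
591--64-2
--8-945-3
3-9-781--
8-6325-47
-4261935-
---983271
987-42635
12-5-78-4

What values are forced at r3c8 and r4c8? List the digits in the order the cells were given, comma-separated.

1,2

For r3c8:
  Consider where 1 can go in row 3.
  r3c1 is out (column 1 already has a 1).
  r3c2 is out (box 1 already has a 1).
  r3c4 is out (box 2 already has a 1).
  So the only cell in row 3 that can hold 1 is r3c8.
  So r3c8 = 1.
For r4c8:
  Consider where 2 can go in column 8.
  r1c8 is out (box 3 already has a 2).
  r2c8 is out (row 2 already has a 2).
  r3c8 is out (box 3 already has a 2).
  r9c8 is out (row 9 already has a 2).
  So the only cell in column 8 that can hold 2 is r4c8.
  So r4c8 = 2.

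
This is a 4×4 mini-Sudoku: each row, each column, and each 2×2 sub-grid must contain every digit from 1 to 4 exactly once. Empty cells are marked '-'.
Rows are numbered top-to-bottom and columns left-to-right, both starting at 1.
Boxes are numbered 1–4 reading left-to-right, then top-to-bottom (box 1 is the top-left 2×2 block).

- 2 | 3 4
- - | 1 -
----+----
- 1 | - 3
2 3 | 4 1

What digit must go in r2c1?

3

Cell r2c1 itself could take any of {3, 4} by direct elimination.
Consider where 3 can go in box 1.
r1c1 is out (row 1 already has a 3).
r2c2 is out (column 2 already has a 3).
So the only cell in box 1 that can hold 3 is r2c1.
Therefore r2c1 = 3.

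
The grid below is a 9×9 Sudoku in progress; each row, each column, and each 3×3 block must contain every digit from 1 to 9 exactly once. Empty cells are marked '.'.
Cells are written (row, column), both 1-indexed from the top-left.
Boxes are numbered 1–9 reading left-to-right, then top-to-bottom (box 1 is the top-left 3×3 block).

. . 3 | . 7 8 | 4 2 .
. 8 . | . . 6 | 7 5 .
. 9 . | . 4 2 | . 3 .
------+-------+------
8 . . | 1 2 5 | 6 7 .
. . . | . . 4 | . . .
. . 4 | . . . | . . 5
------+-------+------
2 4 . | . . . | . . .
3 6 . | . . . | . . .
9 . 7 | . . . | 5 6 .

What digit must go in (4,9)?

Cell (4,9) itself could take any of {3, 4, 9} by direct elimination.
Consider where 4 can go in row 4.
(4,2) is out (column 2 already has a 4).
(4,3) is out (column 3 already has a 4).
So the only cell in row 4 that can hold 4 is (4,9).
Therefore (4,9) = 4.

4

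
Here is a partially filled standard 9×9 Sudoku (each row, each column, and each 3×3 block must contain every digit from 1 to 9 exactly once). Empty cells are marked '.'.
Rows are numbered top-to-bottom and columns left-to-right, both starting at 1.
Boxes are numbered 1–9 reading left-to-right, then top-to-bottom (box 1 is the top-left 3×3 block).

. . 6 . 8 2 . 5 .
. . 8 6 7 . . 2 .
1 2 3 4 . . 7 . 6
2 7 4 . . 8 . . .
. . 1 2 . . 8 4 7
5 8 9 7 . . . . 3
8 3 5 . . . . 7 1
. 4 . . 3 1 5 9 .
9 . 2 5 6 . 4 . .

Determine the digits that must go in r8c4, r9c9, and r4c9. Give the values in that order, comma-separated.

For r8c4:
  Row 8 already contains {1, 3, 4, 5, 9}.
  Column 4 already contains {2, 4, 5, 6, 7}.
  Its 3×3 block (box 8) already contains {1, 3, 5, 6}.
  The only value from 1–9 not eliminated is 8, so r8c4 = 8.
For r9c9:
  Row 9 already contains {2, 4, 5, 6, 9}.
  Column 9 already contains {1, 3, 6, 7}.
  Its 3×3 block (box 9) already contains {1, 4, 5, 7, 9}.
  The only value from 1–9 not eliminated is 8, so r9c9 = 8.
For r4c9:
  Consider where 5 can go in column 9.
  r1c9 is out (row 1 already has a 5).
  r2c9 is out (box 3 already has a 5).
  r8c9 is out (row 8 already has a 5).
  r9c9 is out (row 9 already has a 5).
  So the only cell in column 9 that can hold 5 is r4c9.
  So r4c9 = 5.

8,8,5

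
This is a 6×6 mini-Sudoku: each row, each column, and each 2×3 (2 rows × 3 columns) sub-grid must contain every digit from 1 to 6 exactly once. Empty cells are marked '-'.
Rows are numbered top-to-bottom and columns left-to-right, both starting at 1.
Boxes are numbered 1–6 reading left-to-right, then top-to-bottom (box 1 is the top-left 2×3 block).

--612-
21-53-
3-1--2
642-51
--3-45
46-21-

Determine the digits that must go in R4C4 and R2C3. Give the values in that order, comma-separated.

For R4C4:
  Row 4 already contains {1, 2, 4, 5, 6}.
  Column 4 already contains {1, 2, 5}.
  Its 2×3 block (box 4) already contains {1, 2, 5}.
  The only value from 1–6 not eliminated is 3, so R4C4 = 3.
For R2C3:
  Row 2 already contains {1, 2, 3, 5}.
  Column 3 already contains {1, 2, 3, 6}.
  Its 2×3 block (box 1) already contains {1, 2, 6}.
  The only value from 1–6 not eliminated is 4, so R2C3 = 4.

3,4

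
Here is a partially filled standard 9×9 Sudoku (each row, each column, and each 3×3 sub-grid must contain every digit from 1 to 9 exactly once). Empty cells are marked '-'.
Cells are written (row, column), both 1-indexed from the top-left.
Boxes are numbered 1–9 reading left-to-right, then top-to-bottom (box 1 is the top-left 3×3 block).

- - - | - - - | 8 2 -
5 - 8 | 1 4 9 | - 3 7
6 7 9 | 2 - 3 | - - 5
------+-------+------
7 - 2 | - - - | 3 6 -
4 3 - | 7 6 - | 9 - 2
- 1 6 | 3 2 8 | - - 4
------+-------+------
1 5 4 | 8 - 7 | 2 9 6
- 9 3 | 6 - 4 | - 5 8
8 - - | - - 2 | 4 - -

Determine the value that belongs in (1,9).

9

Cell (1,9) itself could take any of {1, 9} by direct elimination.
Consider where 9 can go in column 9.
(4,9) is out (box 6 already has a 9).
(9,9) is out (box 9 already has a 9).
So the only cell in column 9 that can hold 9 is (1,9).
Therefore (1,9) = 9.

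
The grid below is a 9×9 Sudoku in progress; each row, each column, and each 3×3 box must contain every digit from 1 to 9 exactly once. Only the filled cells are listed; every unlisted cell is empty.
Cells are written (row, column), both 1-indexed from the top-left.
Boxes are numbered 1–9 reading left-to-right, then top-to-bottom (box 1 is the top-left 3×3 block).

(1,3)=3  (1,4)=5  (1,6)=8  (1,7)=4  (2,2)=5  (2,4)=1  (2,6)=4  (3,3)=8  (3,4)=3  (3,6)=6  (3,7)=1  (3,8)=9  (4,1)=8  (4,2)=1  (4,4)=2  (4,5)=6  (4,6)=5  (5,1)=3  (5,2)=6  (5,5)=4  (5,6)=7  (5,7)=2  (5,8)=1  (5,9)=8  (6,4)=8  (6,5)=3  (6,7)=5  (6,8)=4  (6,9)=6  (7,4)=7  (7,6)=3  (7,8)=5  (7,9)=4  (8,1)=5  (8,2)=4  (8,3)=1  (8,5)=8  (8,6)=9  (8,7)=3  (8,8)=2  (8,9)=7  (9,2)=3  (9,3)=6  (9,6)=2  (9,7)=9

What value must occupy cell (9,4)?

Row 9 already contains {2, 3, 6, 9}.
Column 4 already contains {1, 2, 3, 5, 7, 8}.
Its 3×3 block (box 8) already contains {2, 3, 7, 8, 9}.
The only value from 1–9 not eliminated is 4, so (9,4) = 4.

4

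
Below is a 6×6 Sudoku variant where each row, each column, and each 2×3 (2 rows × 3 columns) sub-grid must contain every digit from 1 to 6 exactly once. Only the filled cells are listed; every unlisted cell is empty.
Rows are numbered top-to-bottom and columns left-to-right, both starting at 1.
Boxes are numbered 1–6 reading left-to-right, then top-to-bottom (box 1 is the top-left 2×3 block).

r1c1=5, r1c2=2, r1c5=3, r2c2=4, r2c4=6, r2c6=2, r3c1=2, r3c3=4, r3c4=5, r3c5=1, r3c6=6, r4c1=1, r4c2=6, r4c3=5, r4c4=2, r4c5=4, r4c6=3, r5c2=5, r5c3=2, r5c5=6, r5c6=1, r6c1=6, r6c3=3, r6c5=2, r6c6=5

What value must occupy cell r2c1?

Row 2 already contains {2, 4, 6}.
Column 1 already contains {1, 2, 5, 6}.
Its 2×3 block (box 1) already contains {2, 4, 5}.
The only value from 1–6 not eliminated is 3, so r2c1 = 3.

3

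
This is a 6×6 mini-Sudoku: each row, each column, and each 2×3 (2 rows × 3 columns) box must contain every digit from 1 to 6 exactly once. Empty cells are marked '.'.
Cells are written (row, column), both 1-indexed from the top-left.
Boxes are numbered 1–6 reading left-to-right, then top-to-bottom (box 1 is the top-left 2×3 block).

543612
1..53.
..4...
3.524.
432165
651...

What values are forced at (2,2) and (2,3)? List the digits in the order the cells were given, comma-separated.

For (2,2):
  Consider where 2 can go in row 2.
  (2,3) is out (column 3 already has a 2).
  (2,6) is out (column 6 already has a 2).
  So the only cell in row 2 that can hold 2 is (2,2).
  So (2,2) = 2.
For (2,3):
  Row 2 already contains {1, 3, 5}.
  Column 3 already contains {1, 2, 3, 4, 5}.
  Its 2×3 block (box 1) already contains {1, 3, 4, 5}.
  The only value from 1–6 not eliminated is 6, so (2,3) = 6.

2,6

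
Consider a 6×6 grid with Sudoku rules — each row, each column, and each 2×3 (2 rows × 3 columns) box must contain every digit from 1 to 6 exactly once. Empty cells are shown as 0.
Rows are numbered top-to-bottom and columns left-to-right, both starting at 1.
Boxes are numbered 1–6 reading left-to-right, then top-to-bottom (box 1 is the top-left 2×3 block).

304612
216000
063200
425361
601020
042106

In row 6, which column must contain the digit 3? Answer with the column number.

Consider where 3 can go in row 6.
R6C1 is out (column 1 already has a 3).
So the only cell in row 6 that can hold 3 is R6C5.
That is column 5.

5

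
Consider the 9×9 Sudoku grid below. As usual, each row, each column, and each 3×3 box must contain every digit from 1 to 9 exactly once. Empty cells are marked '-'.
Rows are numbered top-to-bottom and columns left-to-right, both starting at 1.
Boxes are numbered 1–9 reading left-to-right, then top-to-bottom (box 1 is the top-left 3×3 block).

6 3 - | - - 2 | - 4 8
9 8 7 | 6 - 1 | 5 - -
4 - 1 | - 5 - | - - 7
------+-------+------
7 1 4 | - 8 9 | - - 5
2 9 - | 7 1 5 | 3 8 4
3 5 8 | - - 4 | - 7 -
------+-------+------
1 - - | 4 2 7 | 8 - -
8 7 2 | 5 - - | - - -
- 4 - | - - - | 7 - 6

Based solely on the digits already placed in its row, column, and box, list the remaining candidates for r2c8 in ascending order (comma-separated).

Row 2 already contains {1, 5, 6, 7, 8, 9}.
Column 8 already contains {4, 7, 8}.
Its 3×3 block (box 3) already contains {4, 5, 7, 8}.
Removing those from 1–9 leaves {2, 3} as the candidates for r2c8.

2,3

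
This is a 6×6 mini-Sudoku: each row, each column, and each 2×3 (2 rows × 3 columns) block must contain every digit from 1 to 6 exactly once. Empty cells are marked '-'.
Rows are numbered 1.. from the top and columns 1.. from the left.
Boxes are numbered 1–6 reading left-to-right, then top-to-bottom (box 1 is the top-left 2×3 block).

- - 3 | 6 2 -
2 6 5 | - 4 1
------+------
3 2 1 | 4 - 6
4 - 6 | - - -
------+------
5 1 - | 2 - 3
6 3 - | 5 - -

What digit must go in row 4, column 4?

1

Cell row 4, column 4 itself could take any of {1, 3} by direct elimination.
Consider where 1 can go in column 4.
row 2, column 4 is out (row 2 already has a 1).
So the only cell in column 4 that can hold 1 is row 4, column 4.
Therefore row 4, column 4 = 1.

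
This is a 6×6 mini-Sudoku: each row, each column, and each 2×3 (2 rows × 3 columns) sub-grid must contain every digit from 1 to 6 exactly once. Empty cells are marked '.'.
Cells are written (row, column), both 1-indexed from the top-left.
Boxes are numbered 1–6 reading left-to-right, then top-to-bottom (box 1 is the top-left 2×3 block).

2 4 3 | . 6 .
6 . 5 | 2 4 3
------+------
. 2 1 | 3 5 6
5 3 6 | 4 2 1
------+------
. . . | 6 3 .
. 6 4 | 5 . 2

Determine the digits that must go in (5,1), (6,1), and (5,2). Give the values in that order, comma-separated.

For (5,1):
  Row 5 already contains {3, 6}.
  Column 1 already contains {2, 5, 6}.
  Its 2×3 block (box 5) already contains {4, 6}.
  The only value from 1–6 not eliminated is 1, so (5,1) = 1.
For (6,1):
  Consider where 3 can go in row 6.
  (6,5) is out (column 5 already has a 3).
  So the only cell in row 6 that can hold 3 is (6,1).
  So (6,1) = 3.
For (5,2):
  Consider where 5 can go in column 2.
  (2,2) is out (row 2 already has a 5).
  So the only cell in column 2 that can hold 5 is (5,2).
  So (5,2) = 5.

1,3,5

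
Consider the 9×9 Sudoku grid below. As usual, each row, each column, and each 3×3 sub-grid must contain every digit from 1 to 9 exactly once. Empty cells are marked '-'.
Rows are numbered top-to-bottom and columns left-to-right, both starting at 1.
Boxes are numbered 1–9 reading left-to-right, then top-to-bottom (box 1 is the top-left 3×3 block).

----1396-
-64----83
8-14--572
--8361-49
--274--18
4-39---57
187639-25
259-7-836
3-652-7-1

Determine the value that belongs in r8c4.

Row 8 already contains {2, 3, 5, 6, 7, 8, 9}.
Column 4 already contains {3, 4, 5, 6, 7, 9}.
Its 3×3 block (box 8) already contains {2, 3, 5, 6, 7, 9}.
The only value from 1–9 not eliminated is 1, so r8c4 = 1.

1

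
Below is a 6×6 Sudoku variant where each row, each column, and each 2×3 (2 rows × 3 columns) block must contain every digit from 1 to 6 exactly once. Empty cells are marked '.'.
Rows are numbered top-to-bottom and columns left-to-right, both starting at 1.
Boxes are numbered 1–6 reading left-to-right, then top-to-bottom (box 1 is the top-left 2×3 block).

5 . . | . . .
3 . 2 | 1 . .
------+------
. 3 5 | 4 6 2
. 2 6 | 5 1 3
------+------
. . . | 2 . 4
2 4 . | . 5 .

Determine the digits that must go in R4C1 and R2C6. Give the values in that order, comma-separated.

For R4C1:
  Row 4 already contains {1, 2, 3, 5, 6}.
  Column 1 already contains {2, 3, 5}.
  Its 2×3 block (box 3) already contains {2, 3, 5, 6}.
  The only value from 1–6 not eliminated is 4, so R4C1 = 4.
For R2C6:
  Consider where 5 can go in box 2.
  R1C4 is out (row 1 already has a 5).
  R1C5 is out (row 1 already has a 5).
  R1C6 is out (row 1 already has a 5).
  R2C5 is out (column 5 already has a 5).
  So the only cell in box 2 that can hold 5 is R2C6.
  So R2C6 = 5.

4,5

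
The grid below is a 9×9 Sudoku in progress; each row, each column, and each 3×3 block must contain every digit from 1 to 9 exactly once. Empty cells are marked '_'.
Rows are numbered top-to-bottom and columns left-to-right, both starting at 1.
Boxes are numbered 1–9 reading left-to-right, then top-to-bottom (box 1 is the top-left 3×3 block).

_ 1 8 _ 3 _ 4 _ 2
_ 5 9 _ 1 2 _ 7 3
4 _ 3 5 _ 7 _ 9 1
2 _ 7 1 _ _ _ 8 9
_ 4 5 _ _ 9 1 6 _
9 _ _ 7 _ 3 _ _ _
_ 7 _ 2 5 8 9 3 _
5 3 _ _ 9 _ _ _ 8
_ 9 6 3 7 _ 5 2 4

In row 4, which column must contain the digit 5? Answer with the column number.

Consider where 5 can go in row 4.
R4C2 is out (column 2 already has a 5).
R4C5 is out (column 5 already has a 5).
R4C7 is out (column 7 already has a 5).
So the only cell in row 4 that can hold 5 is R4C6.
That is column 6.

6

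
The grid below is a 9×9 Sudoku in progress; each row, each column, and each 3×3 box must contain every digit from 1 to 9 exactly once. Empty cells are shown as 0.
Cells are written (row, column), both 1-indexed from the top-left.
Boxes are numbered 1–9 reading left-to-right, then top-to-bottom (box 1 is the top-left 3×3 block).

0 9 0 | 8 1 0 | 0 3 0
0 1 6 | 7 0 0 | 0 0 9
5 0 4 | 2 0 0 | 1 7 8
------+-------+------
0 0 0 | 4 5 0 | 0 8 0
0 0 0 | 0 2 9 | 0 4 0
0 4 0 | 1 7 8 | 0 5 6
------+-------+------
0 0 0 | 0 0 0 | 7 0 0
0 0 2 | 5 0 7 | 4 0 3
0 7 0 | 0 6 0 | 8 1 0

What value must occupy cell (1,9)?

4

Cell (1,9) itself could take any of {2, 4, 5} by direct elimination.
Consider where 4 can go in box 3.
(1,7) is out (column 7 already has a 4).
(2,7) is out (column 7 already has a 4).
(2,8) is out (column 8 already has a 4).
So the only cell in box 3 that can hold 4 is (1,9).
Therefore (1,9) = 4.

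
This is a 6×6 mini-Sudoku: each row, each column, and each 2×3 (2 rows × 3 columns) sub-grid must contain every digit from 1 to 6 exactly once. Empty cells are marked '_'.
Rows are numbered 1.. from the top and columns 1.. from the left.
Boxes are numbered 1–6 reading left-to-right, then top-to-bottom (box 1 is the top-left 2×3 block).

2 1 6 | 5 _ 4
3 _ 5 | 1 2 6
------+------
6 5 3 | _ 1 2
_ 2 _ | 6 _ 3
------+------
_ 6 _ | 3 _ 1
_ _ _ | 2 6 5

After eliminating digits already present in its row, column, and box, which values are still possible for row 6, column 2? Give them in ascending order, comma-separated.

3,4

Row 6 already contains {2, 5, 6}.
Column 2 already contains {1, 2, 5, 6}.
Its 2×3 block (box 5) already contains {6}.
Removing those from 1–6 leaves {3, 4} as the candidates for row 6, column 2.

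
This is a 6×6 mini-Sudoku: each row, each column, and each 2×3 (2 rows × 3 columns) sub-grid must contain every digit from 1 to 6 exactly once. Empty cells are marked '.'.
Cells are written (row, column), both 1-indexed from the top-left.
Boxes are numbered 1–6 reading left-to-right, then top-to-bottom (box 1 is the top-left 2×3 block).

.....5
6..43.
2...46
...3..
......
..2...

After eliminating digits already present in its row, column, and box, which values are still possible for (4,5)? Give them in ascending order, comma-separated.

Row 4 already contains {3}.
Column 5 already contains {3, 4}.
Its 2×3 block (box 4) already contains {3, 4, 6}.
Removing those from 1–6 leaves {1, 2, 5} as the candidates for (4,5).

1,2,5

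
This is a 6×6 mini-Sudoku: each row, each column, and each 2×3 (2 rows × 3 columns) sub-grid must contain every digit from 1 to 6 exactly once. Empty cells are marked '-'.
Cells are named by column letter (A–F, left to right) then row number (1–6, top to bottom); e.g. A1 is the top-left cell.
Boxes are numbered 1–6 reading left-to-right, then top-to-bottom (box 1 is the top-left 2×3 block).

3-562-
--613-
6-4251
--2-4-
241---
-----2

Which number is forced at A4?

Cell A4 itself could take any of {1, 5} by direct elimination.
Consider where 1 can go in column A.
A2 is out (row 2 already has a 1).
A6 is out (box 5 already has a 1).
So the only cell in column A that can hold 1 is A4.
Therefore A4 = 1.

1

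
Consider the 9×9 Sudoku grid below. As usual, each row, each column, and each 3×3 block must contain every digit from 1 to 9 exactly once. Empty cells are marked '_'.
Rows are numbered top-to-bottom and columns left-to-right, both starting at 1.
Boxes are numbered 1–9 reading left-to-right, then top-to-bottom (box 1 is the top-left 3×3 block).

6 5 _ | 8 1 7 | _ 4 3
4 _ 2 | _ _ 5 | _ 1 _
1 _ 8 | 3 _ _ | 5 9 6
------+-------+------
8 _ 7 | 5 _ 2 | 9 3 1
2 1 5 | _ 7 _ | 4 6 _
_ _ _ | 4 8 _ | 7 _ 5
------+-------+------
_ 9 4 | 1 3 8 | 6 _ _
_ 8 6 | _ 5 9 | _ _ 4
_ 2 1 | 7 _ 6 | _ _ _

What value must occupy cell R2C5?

Cell R2C5 itself could take any of {6, 9} by direct elimination.
Consider where 9 can go in column 5.
R3C5 is out (row 3 already has a 9).
R4C5 is out (row 4 already has a 9).
R9C5 is out (box 8 already has a 9).
So the only cell in column 5 that can hold 9 is R2C5.
Therefore R2C5 = 9.

9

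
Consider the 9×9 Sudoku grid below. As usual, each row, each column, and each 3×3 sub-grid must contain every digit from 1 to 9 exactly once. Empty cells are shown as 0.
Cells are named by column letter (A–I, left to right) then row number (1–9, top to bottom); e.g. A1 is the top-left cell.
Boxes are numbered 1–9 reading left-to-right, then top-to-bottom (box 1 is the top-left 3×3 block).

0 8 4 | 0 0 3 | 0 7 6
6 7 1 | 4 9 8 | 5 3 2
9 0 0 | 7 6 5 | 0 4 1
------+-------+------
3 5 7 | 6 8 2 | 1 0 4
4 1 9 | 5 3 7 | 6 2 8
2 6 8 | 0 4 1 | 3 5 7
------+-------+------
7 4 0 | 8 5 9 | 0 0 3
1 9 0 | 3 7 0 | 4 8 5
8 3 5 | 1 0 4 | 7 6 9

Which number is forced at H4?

Row 4 already contains {1, 2, 3, 4, 5, 6, 7, 8}.
Column H already contains {2, 3, 4, 5, 6, 7, 8}.
Its 3×3 block (box 6) already contains {1, 2, 3, 4, 5, 6, 7, 8}.
The only value from 1–9 not eliminated is 9, so H4 = 9.

9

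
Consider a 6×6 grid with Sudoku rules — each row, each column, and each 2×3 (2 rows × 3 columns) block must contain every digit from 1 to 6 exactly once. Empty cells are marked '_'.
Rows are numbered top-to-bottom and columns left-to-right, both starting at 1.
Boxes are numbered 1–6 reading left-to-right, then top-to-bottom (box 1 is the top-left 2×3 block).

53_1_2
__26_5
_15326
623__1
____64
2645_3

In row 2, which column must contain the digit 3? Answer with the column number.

5

Consider where 3 can go in row 2.
r2c1 is out (box 1 already has a 3).
r2c2 is out (column 2 already has a 3).
So the only cell in row 2 that can hold 3 is r2c5.
That is column 5.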